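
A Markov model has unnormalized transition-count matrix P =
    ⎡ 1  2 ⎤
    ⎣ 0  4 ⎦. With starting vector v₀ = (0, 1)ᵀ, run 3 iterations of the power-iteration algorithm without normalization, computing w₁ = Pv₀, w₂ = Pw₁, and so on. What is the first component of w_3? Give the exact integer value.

42

w1 = Pv₀ = (1·0 + 2·1; 0·0 + 4·1) = (2, 4)
w2 = Pw1 = (1·2 + 2·4; 0·2 + 4·4) = (10, 16)
w3 = Pw2 = (42, 64)
The requested component of w3 is 42.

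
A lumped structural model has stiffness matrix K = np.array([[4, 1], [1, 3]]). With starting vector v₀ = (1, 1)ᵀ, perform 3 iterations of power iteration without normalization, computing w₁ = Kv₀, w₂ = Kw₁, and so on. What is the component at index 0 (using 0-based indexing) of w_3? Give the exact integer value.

w1 = Kv₀ = (4·1 + 1·1; 1·1 + 3·1) = (5, 4)
w2 = Kw1 = (4·5 + 1·4; 1·5 + 3·4) = (24, 17)
w3 = Kw2 = (113, 75)
The requested component of w3 is 113.

113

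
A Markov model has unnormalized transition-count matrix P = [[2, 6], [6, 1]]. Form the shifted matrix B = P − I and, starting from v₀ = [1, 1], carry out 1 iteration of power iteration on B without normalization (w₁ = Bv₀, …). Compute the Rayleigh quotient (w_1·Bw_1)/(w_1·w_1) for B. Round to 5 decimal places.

μ ≈ 6.50588

B = P − I has rows (1, 6); (6, 0)
w1 = Bv₀ = (1·1 + 6·1; 6·1 + 0·1) = (7, 6)
Bw1 = (43, 42)
w1·Bw1 = 553; w1·w1 = 85; μ ≈ 553/85 = 6.50588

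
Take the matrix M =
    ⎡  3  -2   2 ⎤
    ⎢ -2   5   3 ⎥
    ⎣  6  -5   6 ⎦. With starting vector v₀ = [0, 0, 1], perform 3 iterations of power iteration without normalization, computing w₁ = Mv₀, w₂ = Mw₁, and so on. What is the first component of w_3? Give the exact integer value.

44

w1 = Mv₀ = (3·0 + (-2)·0 + 2·1; (-2)·0 + 5·0 + 3·1; 6·0 + (-5)·0 + 6·1) = (2, 3, 6)
w2 = Mw1 = (3·2 + (-2)·3 + 2·6; (-2)·2 + 5·3 + 3·6; 6·2 + (-5)·3 + 6·6) = (12, 29, 33)
w3 = Mw2 = (44, 220, 125)
The requested component of w3 is 44.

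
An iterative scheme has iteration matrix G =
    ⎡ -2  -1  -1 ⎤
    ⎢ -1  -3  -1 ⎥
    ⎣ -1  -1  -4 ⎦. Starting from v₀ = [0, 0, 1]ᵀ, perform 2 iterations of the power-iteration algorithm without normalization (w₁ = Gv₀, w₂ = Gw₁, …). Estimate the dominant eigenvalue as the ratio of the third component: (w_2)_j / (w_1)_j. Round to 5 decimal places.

w1 = Gv₀ = ((-2)·0 + (-1)·0 + (-1)·1; (-1)·0 + (-3)·0 + (-1)·1; (-1)·0 + (-1)·0 + (-4)·1) = (-1, -1, -4)
w2 = Gw1 = ((-2)·(-1) + (-1)·(-1) + (-1)·(-4); (-1)·(-1) + (-3)·(-1) + (-1)·(-4); (-1)·(-1) + (-1)·(-1) + (-4)·(-4)) = (7, 8, 18)
Ratio at component: 18 / -4 = -4.50000

-4.50000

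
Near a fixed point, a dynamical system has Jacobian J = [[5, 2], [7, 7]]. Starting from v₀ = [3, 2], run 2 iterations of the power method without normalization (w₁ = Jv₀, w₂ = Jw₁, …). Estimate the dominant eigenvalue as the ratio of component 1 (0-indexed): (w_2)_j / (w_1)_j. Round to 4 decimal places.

λ ≈ 10.8000

w1 = Jv₀ = (19, 35)
w2 = Jw1 = (165, 378)
Ratio at component: 378 / 35 = 10.8000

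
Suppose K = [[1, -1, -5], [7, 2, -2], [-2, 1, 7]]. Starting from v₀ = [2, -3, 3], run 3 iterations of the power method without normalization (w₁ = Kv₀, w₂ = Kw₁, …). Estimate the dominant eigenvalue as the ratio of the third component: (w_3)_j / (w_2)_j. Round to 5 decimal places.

7.58333

w1 = Kv₀ = (-10, 2, 14)
w2 = Kw1 = (-82, -94, 120)
w3 = Kw2 = (-588, -1002, 910)
Ratio at component: 910 / 120 = 7.58333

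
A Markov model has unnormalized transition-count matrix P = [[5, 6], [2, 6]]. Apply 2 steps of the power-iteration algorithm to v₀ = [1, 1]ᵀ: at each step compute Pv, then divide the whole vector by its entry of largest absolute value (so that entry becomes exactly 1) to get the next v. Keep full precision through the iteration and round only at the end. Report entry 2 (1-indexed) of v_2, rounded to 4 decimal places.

0.6796

Pv0 = (11.00000, 8.00000); divide by 11.00000 → v1 = (1.00000, 0.72727)
Pv1 = (9.36364, 6.36364); divide by 9.36364 → v2 = (1.00000, 0.67961)
Requested entry of v2: 70/103 = 0.6796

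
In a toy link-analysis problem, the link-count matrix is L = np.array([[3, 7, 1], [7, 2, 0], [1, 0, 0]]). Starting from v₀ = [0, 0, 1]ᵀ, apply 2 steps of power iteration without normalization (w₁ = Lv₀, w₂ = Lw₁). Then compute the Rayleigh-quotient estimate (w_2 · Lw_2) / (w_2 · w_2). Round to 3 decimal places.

7.203

w1 = Lv₀ = (3·0 + 7·0 + 1·1; 7·0 + 2·0 + 0·1; 1·0 + 0·0 + 0·1) = (1, 0, 0)
w2 = Lw1 = (3·1 + 7·0 + 1·0; 7·1 + 2·0 + 0·0; 1·1 + 0·0 + 0·0) = (3, 7, 1)
Lw2 = (59, 35, 3)
w2·Lw2 = 3·59 + 7·35 + 1·3 = 425; w2·w2 = 3·3 + 7·7 + 1·1 = 59
λ ≈ 425/59 = 7.203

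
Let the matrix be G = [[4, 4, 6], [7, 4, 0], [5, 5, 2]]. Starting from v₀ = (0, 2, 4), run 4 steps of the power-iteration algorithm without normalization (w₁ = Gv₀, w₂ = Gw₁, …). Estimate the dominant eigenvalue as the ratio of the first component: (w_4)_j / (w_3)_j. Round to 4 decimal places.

12.5854

w1 = Gv₀ = (4·0 + 4·2 + 6·4; 7·0 + 4·2 + 0·4; 5·0 + 5·2 + 2·4) = (32, 8, 18)
w2 = Gw1 = (4·32 + 4·8 + 6·18; 7·32 + 4·8 + 0·18; 5·32 + 5·8 + 2·18) = (268, 256, 236)
w3 = Gw2 = (3512, 2900, 3092)
w4 = Gw3 = (44200, 36184, 38244)
Ratio at component: 44200 / 3512 = 12.5854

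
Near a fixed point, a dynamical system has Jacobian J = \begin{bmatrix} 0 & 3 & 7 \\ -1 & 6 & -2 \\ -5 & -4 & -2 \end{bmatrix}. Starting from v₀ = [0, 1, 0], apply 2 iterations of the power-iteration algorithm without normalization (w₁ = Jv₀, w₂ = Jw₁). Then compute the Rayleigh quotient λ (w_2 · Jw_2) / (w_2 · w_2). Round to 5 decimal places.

5.68563

w1 = Jv₀ = (3, 6, -4)
w2 = Jw1 = (-10, 41, -31)
Jw2 = (-94, 318, -52)
w2·Jw2 = (-10)·(-94) + 41·318 + (-31)·(-52) = 15590; w2·w2 = (-10)·(-10) + 41·41 + (-31)·(-31) = 2742
λ ≈ 15590/2742 = 5.68563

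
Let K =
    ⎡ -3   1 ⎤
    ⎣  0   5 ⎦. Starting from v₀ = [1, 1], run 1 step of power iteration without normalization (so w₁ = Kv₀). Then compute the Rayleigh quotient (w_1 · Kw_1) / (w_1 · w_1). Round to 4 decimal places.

w1 = Kv₀ = ((-3)·1 + 1·1; 0·1 + 5·1) = (-2, 5)
Kw1 = (11, 25)
w1·Kw1 = (-2)·11 + 5·25 = 103; w1·w1 = (-2)·(-2) + 5·5 = 29
λ ≈ 103/29 = 3.5517

3.5517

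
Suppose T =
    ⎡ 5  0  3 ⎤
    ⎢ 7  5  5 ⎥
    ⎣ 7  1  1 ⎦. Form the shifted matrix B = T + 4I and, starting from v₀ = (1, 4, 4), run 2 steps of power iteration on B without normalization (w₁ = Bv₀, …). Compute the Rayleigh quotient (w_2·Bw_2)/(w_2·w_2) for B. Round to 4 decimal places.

μ ≈ 13.2513

B = T + 4I has rows (9, 0, 3); (7, 9, 5); (7, 1, 5)
w1 = Bv₀ = (21, 63, 31)
w2 = Bw1 = (282, 869, 365)
Bw2 = (3633, 11620, 4668)
w2·Bw2 = 12826106; w2·w2 = 967910; μ ≈ 12826106/967910 = 13.2513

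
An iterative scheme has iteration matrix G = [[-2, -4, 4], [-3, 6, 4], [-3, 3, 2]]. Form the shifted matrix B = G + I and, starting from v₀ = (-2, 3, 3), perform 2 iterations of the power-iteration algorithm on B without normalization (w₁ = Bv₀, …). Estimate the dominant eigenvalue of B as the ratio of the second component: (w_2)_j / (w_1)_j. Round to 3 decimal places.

μ ≈ 9.308

B = G + I has rows (-1, -4, 4); (-3, 7, 4); (-3, 3, 3)
w1 = Bv₀ = (2, 39, 24)
w2 = Bw1 = (-62, 363, 183)
Ratio: 363/39 = 9.308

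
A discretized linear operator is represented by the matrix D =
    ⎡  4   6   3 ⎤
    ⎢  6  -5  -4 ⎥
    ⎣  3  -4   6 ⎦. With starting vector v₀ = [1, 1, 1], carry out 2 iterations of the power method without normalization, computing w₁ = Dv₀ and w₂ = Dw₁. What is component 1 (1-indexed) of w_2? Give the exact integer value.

49

w1 = Dv₀ = (13, -3, 5)
w2 = Dw1 = (49, 73, 81)
The requested component of w2 is 49.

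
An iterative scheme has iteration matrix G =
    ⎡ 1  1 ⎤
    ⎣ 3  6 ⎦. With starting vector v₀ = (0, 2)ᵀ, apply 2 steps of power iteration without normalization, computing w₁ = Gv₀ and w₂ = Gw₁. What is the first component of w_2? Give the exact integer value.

14

w1 = Gv₀ = (1·0 + 1·2; 3·0 + 6·2) = (2, 12)
w2 = Gw1 = (1·2 + 1·12; 3·2 + 6·12) = (14, 78)
The requested component of w2 is 14.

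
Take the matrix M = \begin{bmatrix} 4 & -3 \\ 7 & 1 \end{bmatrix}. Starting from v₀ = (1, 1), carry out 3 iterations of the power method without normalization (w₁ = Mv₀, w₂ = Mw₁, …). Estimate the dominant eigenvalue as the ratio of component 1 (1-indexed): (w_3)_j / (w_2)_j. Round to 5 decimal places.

w1 = Mv₀ = (1, 8)
w2 = Mw1 = (-20, 15)
w3 = Mw2 = (-125, -125)
Ratio at component: -125 / -20 = 6.25000

λ ≈ 6.25000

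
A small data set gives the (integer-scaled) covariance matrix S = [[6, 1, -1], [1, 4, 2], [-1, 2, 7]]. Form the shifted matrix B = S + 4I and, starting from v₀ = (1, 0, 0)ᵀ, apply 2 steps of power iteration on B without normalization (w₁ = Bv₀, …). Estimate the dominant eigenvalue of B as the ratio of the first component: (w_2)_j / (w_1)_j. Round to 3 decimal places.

10.200

B = S + 4I has rows (10, 1, -1); (1, 8, 2); (-1, 2, 11)
w1 = Bv₀ = (10, 1, -1)
w2 = Bw1 = (102, 16, -19)
Ratio: 102/10 = 10.200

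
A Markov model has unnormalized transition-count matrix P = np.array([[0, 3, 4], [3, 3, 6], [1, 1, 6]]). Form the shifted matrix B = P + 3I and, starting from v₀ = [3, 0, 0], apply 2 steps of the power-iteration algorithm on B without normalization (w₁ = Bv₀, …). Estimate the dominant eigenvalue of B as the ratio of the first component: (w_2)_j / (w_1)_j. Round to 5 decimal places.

7.33333

B = P + 3I has rows (3, 3, 4); (3, 6, 6); (1, 1, 9)
w1 = Bv₀ = (9, 9, 3)
w2 = Bw1 = (66, 99, 45)
Ratio: 66/9 = 7.33333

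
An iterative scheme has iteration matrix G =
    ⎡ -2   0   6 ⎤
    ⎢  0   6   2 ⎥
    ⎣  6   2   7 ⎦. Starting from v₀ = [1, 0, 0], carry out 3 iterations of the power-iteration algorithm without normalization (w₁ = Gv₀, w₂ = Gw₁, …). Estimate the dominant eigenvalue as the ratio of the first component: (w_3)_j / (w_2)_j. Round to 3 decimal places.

w1 = Gv₀ = ((-2)·1 + 0·0 + 6·0; 0·1 + 6·0 + 2·0; 6·1 + 2·0 + 7·0) = (-2, 0, 6)
w2 = Gw1 = ((-2)·(-2) + 0·0 + 6·6; 0·(-2) + 6·0 + 2·6; 6·(-2) + 2·0 + 7·6) = (40, 12, 30)
w3 = Gw2 = (100, 132, 474)
Ratio at component: 100 / 40 = 2.500

2.500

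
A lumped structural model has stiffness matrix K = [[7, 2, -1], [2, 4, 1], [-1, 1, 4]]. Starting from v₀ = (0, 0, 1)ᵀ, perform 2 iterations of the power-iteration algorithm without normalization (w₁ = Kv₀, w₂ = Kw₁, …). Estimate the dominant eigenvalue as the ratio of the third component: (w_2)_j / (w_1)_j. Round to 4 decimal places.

w1 = Kv₀ = (7·0 + 2·0 + (-1)·1; 2·0 + 4·0 + 1·1; (-1)·0 + 1·0 + 4·1) = (-1, 1, 4)
w2 = Kw1 = (7·(-1) + 2·1 + (-1)·4; 2·(-1) + 4·1 + 1·4; (-1)·(-1) + 1·1 + 4·4) = (-9, 6, 18)
Ratio at component: 18 / 4 = 4.5000

4.5000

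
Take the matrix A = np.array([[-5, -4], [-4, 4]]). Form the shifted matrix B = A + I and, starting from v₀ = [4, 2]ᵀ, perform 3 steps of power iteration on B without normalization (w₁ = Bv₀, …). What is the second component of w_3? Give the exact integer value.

B = A + I has rows (-4, -4); (-4, 5)
w1 = Bv₀ = ((-4)·4 + (-4)·2; (-4)·4 + 5·2) = (-24, -6)
w2 = Bw1 = ((-4)·(-24) + (-4)·(-6); (-4)·(-24) + 5·(-6)) = (120, 66)
w3 = Bw2 = (-744, -150)
Requested component of w3: -150

-150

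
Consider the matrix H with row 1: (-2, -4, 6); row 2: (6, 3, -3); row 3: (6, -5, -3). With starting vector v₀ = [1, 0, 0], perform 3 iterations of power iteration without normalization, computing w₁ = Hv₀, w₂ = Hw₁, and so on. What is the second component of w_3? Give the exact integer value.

w1 = Hv₀ = ((-2)·1 + (-4)·0 + 6·0; 6·1 + 3·0 + (-3)·0; 6·1 + (-5)·0 + (-3)·0) = (-2, 6, 6)
w2 = Hw1 = ((-2)·(-2) + (-4)·6 + 6·6; 6·(-2) + 3·6 + (-3)·6; 6·(-2) + (-5)·6 + (-3)·6) = (16, -12, -60)
w3 = Hw2 = (-344, 240, 336)
The requested component of w3 is 240.

240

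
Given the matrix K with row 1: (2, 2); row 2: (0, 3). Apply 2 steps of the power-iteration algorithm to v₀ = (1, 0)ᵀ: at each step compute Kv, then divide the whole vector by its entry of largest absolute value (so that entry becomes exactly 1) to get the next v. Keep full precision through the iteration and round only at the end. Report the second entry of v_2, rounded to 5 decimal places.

Kv0 = (2.000000, 0.000000); divide by 2.000000 → v1 = (1.000000, 0.000000)
Kv1 = (2.000000, 0.000000); divide by 2.000000 → v2 = (1.000000, 0.000000)
Requested entry of v2: 0/4 = 0.00000

0.00000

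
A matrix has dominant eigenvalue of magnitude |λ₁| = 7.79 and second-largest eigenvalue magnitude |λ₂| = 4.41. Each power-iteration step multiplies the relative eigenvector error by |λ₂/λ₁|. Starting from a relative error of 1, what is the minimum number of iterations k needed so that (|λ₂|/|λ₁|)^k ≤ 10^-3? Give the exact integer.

13

|λ₂/λ₁| = 4.41/7.79 = 0.56611
Need k ≥ ln(10^-3) / ln(0.56611) = -6.9078 / -0.5690 ≈ 12.141
Smallest integer k satisfying the bound: 13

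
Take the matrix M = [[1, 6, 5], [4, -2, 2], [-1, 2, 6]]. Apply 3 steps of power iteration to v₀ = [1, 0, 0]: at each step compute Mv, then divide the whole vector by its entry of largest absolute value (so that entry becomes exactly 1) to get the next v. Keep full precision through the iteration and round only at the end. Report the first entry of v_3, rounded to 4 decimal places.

Mv0 = (1.00000, 4.00000, -1.00000); divide by 4.00000 → v1 = (0.25000, 1.00000, -0.25000)
Mv1 = (5.00000, -1.50000, 0.25000); divide by 5.00000 → v2 = (1.00000, -0.30000, 0.05000)
Mv2 = (-0.55000, 4.70000, -1.30000); divide by 4.70000 → v3 = (-0.11702, 1.00000, -0.27660)
Requested entry of v3: -11/94 = -0.1170

-0.1170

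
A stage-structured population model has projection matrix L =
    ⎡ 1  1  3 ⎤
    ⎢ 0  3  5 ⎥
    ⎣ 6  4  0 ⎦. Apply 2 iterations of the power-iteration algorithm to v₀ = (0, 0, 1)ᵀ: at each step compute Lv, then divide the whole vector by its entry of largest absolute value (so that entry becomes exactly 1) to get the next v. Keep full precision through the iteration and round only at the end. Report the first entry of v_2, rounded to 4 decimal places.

0.2105

Lv0 = (3.00000, 5.00000, 0.00000); divide by 5.00000 → v1 = (0.60000, 1.00000, 0.00000)
Lv1 = (1.60000, 3.00000, 7.60000); divide by 7.60000 → v2 = (0.21053, 0.39474, 1.00000)
Requested entry of v2: 8/38 = 0.2105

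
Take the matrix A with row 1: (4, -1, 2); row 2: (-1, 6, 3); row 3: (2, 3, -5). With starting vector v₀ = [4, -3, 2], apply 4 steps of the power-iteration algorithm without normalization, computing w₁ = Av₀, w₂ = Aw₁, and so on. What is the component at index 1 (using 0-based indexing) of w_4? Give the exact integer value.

w1 = Av₀ = (4·4 + (-1)·(-3) + 2·2; (-1)·4 + 6·(-3) + 3·2; 2·4 + 3·(-3) + (-5)·2) = (23, -16, -11)
w2 = Aw1 = (4·23 + (-1)·(-16) + 2·(-11); (-1)·23 + 6·(-16) + 3·(-11); 2·23 + 3·(-16) + (-5)·(-11)) = (86, -152, 53)
w3 = Aw2 = (602, -839, -549)
w4 = Aw3 = (2149, -7283, 1432)
The requested component of w4 is -7283.

-7283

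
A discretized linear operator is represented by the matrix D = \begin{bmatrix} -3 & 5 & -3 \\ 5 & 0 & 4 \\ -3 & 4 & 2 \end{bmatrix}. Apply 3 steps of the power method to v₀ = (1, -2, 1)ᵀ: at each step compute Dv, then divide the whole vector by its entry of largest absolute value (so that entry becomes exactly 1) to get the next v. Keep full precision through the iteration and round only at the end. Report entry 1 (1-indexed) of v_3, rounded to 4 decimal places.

Dv0 = (-16.00000, 9.00000, -9.00000); divide by -16.00000 → v1 = (1.00000, -0.56250, 0.56250)
Dv1 = (-7.50000, 7.25000, -4.12500); divide by -7.50000 → v2 = (1.00000, -0.96667, 0.55000)
Dv2 = (-9.48333, 7.20000, -5.76667); divide by -9.48333 → v3 = (1.00000, -0.75923, 0.60808)
Requested entry of v3: -1138/-1138 = 1.0000

1.0000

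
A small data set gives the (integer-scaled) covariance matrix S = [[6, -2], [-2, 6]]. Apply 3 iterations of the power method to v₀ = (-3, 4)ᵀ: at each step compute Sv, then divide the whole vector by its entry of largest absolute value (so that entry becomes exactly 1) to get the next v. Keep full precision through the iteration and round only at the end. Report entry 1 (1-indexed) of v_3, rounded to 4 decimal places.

-0.9649

Sv0 = (-26.00000, 30.00000); divide by 30.00000 → v1 = (-0.86667, 1.00000)
Sv1 = (-7.20000, 7.73333); divide by 7.73333 → v2 = (-0.93103, 1.00000)
Sv2 = (-7.58621, 7.86207); divide by 7.86207 → v3 = (-0.96491, 1.00000)
Requested entry of v3: -1760/1824 = -0.9649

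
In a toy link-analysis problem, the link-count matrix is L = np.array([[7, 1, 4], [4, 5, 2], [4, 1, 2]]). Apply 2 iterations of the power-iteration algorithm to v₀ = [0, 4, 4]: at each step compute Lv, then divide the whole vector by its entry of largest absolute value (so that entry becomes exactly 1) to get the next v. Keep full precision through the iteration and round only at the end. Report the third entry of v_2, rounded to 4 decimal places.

Lv0 = (20.00000, 28.00000, 12.00000); divide by 28.00000 → v1 = (0.71429, 1.00000, 0.42857)
Lv1 = (7.71429, 8.71429, 4.71429); divide by 8.71429 → v2 = (0.88525, 1.00000, 0.54098)
Requested entry of v2: 132/244 = 0.5410

0.5410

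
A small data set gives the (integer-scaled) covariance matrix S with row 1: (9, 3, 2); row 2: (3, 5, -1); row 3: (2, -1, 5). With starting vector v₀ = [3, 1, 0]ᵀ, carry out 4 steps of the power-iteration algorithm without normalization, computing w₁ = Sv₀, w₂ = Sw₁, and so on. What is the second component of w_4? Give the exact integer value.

w1 = Sv₀ = (30, 14, 5)
w2 = Sw1 = (322, 155, 71)
w3 = Sw2 = (3505, 1670, 844)
w4 = Sw3 = (38243, 18021, 9560)
The requested component of w4 is 18021.

18021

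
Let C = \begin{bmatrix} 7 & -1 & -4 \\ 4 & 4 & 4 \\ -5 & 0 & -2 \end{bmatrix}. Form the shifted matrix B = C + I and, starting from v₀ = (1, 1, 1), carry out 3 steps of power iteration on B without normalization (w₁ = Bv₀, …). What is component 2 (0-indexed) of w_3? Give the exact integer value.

-166

B = C + I has rows (8, -1, -4); (4, 5, 4); (-5, 0, -1)
w1 = Bv₀ = (8·1 + (-1)·1 + (-4)·1; 4·1 + 5·1 + 4·1; (-5)·1 + 0·1 + (-1)·1) = (3, 13, -6)
w2 = Bw1 = (8·3 + (-1)·13 + (-4)·(-6); 4·3 + 5·13 + 4·(-6); (-5)·3 + 0·13 + (-1)·(-6)) = (35, 53, -9)
w3 = Bw2 = (263, 369, -166)
Requested component of w3: -166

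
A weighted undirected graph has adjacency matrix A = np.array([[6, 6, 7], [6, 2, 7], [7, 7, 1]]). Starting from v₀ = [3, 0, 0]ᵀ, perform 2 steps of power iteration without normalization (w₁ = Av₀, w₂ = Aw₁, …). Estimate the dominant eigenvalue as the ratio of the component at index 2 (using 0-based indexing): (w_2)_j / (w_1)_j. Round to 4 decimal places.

λ ≈ 13.0000

w1 = Av₀ = (18, 18, 21)
w2 = Aw1 = (363, 291, 273)
Ratio at component: 273 / 21 = 13.0000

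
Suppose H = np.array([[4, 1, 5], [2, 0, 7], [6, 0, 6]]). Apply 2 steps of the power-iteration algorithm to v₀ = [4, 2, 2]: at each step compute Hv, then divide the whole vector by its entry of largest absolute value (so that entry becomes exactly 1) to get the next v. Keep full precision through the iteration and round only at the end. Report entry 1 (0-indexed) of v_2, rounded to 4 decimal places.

0.8021

Hv0 = (28.00000, 22.00000, 36.00000); divide by 36.00000 → v1 = (0.77778, 0.61111, 1.00000)
Hv1 = (8.72222, 8.55556, 10.66667); divide by 10.66667 → v2 = (0.81771, 0.80208, 1.00000)
Requested entry of v2: 308/384 = 0.8021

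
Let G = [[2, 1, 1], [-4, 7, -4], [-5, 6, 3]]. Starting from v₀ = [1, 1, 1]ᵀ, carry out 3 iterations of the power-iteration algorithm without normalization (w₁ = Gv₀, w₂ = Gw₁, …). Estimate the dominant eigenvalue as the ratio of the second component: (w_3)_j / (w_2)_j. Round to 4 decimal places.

w1 = Gv₀ = (2·1 + 1·1 + 1·1; (-4)·1 + 7·1 + (-4)·1; (-5)·1 + 6·1 + 3·1) = (4, -1, 4)
w2 = Gw1 = (2·4 + 1·(-1) + 1·4; (-4)·4 + 7·(-1) + (-4)·4; (-5)·4 + 6·(-1) + 3·4) = (11, -39, -14)
w3 = Gw2 = (-31, -261, -331)
Ratio at component: -261 / -39 = 6.6923

6.6923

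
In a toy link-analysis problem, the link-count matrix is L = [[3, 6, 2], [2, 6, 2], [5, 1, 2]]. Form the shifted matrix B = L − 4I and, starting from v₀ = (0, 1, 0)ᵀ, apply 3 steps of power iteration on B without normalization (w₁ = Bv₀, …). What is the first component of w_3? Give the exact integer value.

B = L − 4I has rows (-1, 6, 2); (2, 2, 2); (5, 1, -2)
w1 = Bv₀ = ((-1)·0 + 6·1 + 2·0; 2·0 + 2·1 + 2·0; 5·0 + 1·1 + (-2)·0) = (6, 2, 1)
w2 = Bw1 = ((-1)·6 + 6·2 + 2·1; 2·6 + 2·2 + 2·1; 5·6 + 1·2 + (-2)·1) = (8, 18, 30)
w3 = Bw2 = (160, 112, -2)
Requested component of w3: 160

160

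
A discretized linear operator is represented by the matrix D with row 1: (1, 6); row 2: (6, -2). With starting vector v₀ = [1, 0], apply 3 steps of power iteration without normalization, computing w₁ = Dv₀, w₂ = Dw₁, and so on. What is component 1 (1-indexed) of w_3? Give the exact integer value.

w1 = Dv₀ = (1, 6)
w2 = Dw1 = (37, -6)
w3 = Dw2 = (1, 234)
The requested component of w3 is 1.

1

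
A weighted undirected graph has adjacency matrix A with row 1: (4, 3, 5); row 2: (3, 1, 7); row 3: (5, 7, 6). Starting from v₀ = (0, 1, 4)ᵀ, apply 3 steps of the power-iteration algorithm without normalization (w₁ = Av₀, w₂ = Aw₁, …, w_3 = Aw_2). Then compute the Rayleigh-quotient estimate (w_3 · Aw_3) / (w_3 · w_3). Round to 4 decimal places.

w1 = Av₀ = (4·0 + 3·1 + 5·4; 3·0 + 1·1 + 7·4; 5·0 + 7·1 + 6·4) = (23, 29, 31)
w2 = Aw1 = (4·23 + 3·29 + 5·31; 3·23 + 1·29 + 7·31; 5·23 + 7·29 + 6·31) = (334, 315, 504)
w3 = Aw2 = (4801, 4845, 6899)
Aw3 = (68234, 67541, 99314)
w3·Aw3 = 4801·68234 + 4845·67541 + 6899·99314 = 1339994865; w3·w3 = 4801·4801 + 4845·4845 + 6899·6899 = 94119827
λ ≈ 1339994865/94119827 = 14.2371

14.2371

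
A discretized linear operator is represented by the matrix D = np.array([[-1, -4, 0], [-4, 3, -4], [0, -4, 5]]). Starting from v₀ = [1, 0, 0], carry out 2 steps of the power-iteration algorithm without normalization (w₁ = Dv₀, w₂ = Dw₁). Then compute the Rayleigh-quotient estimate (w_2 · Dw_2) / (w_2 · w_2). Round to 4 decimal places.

w1 = Dv₀ = ((-1)·1 + (-4)·0 + 0·0; (-4)·1 + 3·0 + (-4)·0; 0·1 + (-4)·0 + 5·0) = (-1, -4, 0)
w2 = Dw1 = ((-1)·(-1) + (-4)·(-4) + 0·0; (-4)·(-1) + 3·(-4) + (-4)·0; 0·(-1) + (-4)·(-4) + 5·0) = (17, -8, 16)
Dw2 = (15, -156, 112)
w2·Dw2 = 17·15 + (-8)·(-156) + 16·112 = 3295; w2·w2 = 17·17 + (-8)·(-8) + 16·16 = 609
λ ≈ 3295/609 = 5.4105

5.4105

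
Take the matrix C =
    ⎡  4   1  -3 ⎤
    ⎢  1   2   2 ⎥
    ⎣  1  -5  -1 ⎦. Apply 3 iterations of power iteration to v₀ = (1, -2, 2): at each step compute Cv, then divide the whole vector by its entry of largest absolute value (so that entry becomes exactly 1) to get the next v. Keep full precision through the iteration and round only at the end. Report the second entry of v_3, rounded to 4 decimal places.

Cv0 = (-4.00000, 1.00000, 9.00000); divide by 9.00000 → v1 = (-0.44444, 0.11111, 1.00000)
Cv1 = (-4.66667, 1.77778, -2.00000); divide by -4.66667 → v2 = (1.00000, -0.38095, 0.42857)
Cv2 = (2.33333, 1.09524, 2.47619); divide by 2.47619 → v3 = (0.94231, 0.44231, 1.00000)
Requested entry of v3: -46/-104 = 0.4423

0.4423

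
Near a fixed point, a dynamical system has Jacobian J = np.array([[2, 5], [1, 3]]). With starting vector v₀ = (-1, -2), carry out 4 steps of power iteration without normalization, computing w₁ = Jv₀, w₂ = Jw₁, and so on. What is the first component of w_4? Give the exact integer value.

w1 = Jv₀ = (-12, -7)
w2 = Jw1 = (-59, -33)
w3 = Jw2 = (-283, -158)
w4 = Jw3 = (-1356, -757)
The requested component of w4 is -1356.

-1356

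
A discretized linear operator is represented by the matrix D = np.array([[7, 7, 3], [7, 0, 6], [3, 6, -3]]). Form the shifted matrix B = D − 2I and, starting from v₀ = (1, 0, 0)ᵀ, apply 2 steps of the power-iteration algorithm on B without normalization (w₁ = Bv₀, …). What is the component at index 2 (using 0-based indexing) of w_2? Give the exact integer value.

42

B = D − 2I has rows (5, 7, 3); (7, -2, 6); (3, 6, -5)
w1 = Bv₀ = (5·1 + 7·0 + 3·0; 7·1 + (-2)·0 + 6·0; 3·1 + 6·0 + (-5)·0) = (5, 7, 3)
w2 = Bw1 = (5·5 + 7·7 + 3·3; 7·5 + (-2)·7 + 6·3; 3·5 + 6·7 + (-5)·3) = (83, 39, 42)
Requested component of w2: 42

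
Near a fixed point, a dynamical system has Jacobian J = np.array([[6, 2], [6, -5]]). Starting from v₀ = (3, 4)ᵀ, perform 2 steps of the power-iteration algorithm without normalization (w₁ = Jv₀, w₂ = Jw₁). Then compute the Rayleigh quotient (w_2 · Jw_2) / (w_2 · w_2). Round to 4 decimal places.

w1 = Jv₀ = (26, -2)
w2 = Jw1 = (152, 166)
Jw2 = (1244, 82)
w2·Jw2 = 152·1244 + 166·82 = 202700; w2·w2 = 152·152 + 166·166 = 50660
λ ≈ 202700/50660 = 4.0012

4.0012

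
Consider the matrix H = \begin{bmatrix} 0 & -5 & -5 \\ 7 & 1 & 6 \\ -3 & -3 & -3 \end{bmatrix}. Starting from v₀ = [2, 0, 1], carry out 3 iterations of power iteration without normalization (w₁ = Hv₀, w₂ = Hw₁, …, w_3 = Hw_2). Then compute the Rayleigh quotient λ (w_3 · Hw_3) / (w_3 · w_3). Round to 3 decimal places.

w1 = Hv₀ = (-5, 20, -9)
w2 = Hw1 = (-55, -69, -18)
w3 = Hw2 = (435, -562, 426)
Hw3 = (680, 5039, -897)
w3·Hw3 = 435·680 + (-562)·5039 + 426·(-897) = -2918240; w3·w3 = 435·435 + (-562)·(-562) + 426·426 = 686545
λ ≈ -2918240/686545 = -4.251

-4.251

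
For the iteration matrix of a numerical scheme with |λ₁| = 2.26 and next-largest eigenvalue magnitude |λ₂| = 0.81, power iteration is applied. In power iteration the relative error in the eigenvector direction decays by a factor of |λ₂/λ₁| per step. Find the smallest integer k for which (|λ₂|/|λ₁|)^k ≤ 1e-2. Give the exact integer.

5

|λ₂/λ₁| = 0.81/2.26 = 0.35841
Need k ≥ ln(1e-2) / ln(0.35841) = -4.6052 / -1.0261 ≈ 4.488
Smallest integer k satisfying the bound: 5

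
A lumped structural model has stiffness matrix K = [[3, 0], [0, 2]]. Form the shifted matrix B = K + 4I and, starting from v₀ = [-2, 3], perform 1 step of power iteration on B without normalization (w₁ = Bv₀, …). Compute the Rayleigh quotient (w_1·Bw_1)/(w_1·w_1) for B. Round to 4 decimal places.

B = K + 4I has rows (7, 0); (0, 6)
w1 = Bv₀ = (7·(-2) + 0·3; 0·(-2) + 6·3) = (-14, 18)
Bw1 = (-98, 108)
w1·Bw1 = 3316; w1·w1 = 520; μ ≈ 3316/520 = 6.3769

6.3769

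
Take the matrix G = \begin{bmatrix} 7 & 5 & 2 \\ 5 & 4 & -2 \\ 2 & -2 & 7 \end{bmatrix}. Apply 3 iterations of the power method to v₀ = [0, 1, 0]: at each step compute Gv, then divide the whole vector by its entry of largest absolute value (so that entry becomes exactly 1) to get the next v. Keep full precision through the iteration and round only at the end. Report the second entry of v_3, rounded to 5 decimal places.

0.82258

Gv0 = (5.000000, 4.000000, -2.000000); divide by 5.000000 → v1 = (1.000000, 0.800000, -0.400000)
Gv1 = (10.200000, 9.000000, -2.400000); divide by 10.200000 → v2 = (1.000000, 0.882353, -0.235294)
Gv2 = (10.941176, 9.000000, -1.411765); divide by 10.941176 → v3 = (1.000000, 0.822581, -0.129032)
Requested entry of v3: 459/558 = 0.82258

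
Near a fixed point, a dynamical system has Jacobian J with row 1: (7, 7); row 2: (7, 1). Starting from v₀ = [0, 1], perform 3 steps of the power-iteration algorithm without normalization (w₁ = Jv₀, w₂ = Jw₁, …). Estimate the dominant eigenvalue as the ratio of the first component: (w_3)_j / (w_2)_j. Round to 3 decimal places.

w1 = Jv₀ = (7, 1)
w2 = Jw1 = (56, 50)
w3 = Jw2 = (742, 442)
Ratio at component: 742 / 56 = 13.250

λ ≈ 13.250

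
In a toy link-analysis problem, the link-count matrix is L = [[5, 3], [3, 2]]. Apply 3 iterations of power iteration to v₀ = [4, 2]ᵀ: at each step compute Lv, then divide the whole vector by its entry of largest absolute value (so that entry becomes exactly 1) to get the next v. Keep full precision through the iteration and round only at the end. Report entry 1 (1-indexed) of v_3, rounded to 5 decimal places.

Lv0 = (26.000000, 16.000000); divide by 26.000000 → v1 = (1.000000, 0.615385)
Lv1 = (6.846154, 4.230769); divide by 6.846154 → v2 = (1.000000, 0.617978)
Lv2 = (6.853933, 4.235955); divide by 6.853933 → v3 = (1.000000, 0.618033)
Requested entry of v3: 1220/1220 = 1.00000

1.00000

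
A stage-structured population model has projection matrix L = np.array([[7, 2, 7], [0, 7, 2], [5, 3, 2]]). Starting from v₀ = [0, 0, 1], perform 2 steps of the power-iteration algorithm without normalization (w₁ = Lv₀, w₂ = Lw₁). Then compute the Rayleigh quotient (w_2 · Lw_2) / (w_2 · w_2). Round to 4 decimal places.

11.7553

w1 = Lv₀ = (7, 2, 2)
w2 = Lw1 = (67, 18, 45)
Lw2 = (820, 216, 479)
w2·Lw2 = 67·820 + 18·216 + 45·479 = 80383; w2·w2 = 67·67 + 18·18 + 45·45 = 6838
λ ≈ 80383/6838 = 11.7553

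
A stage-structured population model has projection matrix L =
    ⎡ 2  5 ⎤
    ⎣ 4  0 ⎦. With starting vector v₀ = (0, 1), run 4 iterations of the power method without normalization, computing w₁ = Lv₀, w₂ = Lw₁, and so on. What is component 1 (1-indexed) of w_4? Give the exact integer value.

w1 = Lv₀ = (2·0 + 5·1; 4·0 + 0·1) = (5, 0)
w2 = Lw1 = (2·5 + 5·0; 4·5 + 0·0) = (10, 20)
w3 = Lw2 = (120, 40)
w4 = Lw3 = (440, 480)
The requested component of w4 is 440.

440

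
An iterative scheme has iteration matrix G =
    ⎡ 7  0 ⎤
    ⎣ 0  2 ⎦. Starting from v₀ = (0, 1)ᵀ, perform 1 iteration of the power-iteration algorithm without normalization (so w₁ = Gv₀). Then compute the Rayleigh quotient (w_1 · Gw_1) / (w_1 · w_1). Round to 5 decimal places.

w1 = Gv₀ = (0, 2)
Gw1 = (0, 4)
w1·Gw1 = 0·0 + 2·4 = 8; w1·w1 = 0·0 + 2·2 = 4
λ ≈ 8/4 = 2.00000

λ ≈ 2.00000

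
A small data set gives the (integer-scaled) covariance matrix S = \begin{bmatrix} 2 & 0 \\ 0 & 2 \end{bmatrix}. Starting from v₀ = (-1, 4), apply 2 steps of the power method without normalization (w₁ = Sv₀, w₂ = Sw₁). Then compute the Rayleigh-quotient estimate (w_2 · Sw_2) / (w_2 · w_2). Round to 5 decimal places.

w1 = Sv₀ = (-2, 8)
w2 = Sw1 = (-4, 16)
Sw2 = (-8, 32)
w2·Sw2 = (-4)·(-8) + 16·32 = 544; w2·w2 = (-4)·(-4) + 16·16 = 272
λ ≈ 544/272 = 2.00000

λ ≈ 2.00000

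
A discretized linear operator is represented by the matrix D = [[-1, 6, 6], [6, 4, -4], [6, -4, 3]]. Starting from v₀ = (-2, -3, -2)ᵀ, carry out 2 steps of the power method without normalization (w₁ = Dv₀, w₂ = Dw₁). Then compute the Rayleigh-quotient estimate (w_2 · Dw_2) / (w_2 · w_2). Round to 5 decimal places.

λ ≈ 6.02813

w1 = Dv₀ = (-28, -16, -6)
w2 = Dw1 = (-104, -208, -122)
Dw2 = (-1876, -968, -158)
w2·Dw2 = (-104)·(-1876) + (-208)·(-968) + (-122)·(-158) = 415724; w2·w2 = (-104)·(-104) + (-208)·(-208) + (-122)·(-122) = 68964
λ ≈ 415724/68964 = 6.02813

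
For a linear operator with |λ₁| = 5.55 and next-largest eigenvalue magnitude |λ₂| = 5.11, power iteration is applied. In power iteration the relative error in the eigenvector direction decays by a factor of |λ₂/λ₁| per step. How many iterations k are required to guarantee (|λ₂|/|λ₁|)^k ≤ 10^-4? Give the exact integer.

|λ₂/λ₁| = 5.11/5.55 = 0.92072
Need k ≥ ln(10^-4) / ln(0.92072) = -9.2103 / -0.0826 ≈ 111.507
Smallest integer k satisfying the bound: 112

112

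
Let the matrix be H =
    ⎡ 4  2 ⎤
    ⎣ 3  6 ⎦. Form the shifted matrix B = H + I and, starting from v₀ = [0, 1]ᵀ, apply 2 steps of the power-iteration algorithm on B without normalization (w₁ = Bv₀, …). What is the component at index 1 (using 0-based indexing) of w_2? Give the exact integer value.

55

B = H + I has rows (5, 2); (3, 7)
w1 = Bv₀ = (5·0 + 2·1; 3·0 + 7·1) = (2, 7)
w2 = Bw1 = (5·2 + 2·7; 3·2 + 7·7) = (24, 55)
Requested component of w2: 55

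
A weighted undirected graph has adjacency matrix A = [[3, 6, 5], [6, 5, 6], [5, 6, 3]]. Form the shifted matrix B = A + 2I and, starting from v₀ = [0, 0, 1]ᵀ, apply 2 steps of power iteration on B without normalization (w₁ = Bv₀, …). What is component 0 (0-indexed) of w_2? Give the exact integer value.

86

B = A + 2I has rows (5, 6, 5); (6, 7, 6); (5, 6, 5)
w1 = Bv₀ = (5·0 + 6·0 + 5·1; 6·0 + 7·0 + 6·1; 5·0 + 6·0 + 5·1) = (5, 6, 5)
w2 = Bw1 = (5·5 + 6·6 + 5·5; 6·5 + 7·6 + 6·5; 5·5 + 6·6 + 5·5) = (86, 102, 86)
Requested component of w2: 86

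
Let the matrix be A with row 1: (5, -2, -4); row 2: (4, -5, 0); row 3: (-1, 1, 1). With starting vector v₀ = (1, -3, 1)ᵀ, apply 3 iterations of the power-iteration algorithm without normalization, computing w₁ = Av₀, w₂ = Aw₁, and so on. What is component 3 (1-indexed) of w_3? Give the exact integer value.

w1 = Av₀ = (5·1 + (-2)·(-3) + (-4)·1; 4·1 + (-5)·(-3) + 0·1; (-1)·1 + 1·(-3) + 1·1) = (7, 19, -3)
w2 = Aw1 = (5·7 + (-2)·19 + (-4)·(-3); 4·7 + (-5)·19 + 0·(-3); (-1)·7 + 1·19 + 1·(-3)) = (9, -67, 9)
w3 = Aw2 = (143, 371, -67)
The requested component of w3 is -67.

-67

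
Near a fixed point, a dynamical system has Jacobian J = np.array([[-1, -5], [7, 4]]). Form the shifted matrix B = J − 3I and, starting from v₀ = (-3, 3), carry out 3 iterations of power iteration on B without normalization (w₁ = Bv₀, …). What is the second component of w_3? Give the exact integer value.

675

B = J − 3I has rows (-4, -5); (7, 1)
w1 = Bv₀ = ((-4)·(-3) + (-5)·3; 7·(-3) + 1·3) = (-3, -18)
w2 = Bw1 = ((-4)·(-3) + (-5)·(-18); 7·(-3) + 1·(-18)) = (102, -39)
w3 = Bw2 = (-213, 675)
Requested component of w3: 675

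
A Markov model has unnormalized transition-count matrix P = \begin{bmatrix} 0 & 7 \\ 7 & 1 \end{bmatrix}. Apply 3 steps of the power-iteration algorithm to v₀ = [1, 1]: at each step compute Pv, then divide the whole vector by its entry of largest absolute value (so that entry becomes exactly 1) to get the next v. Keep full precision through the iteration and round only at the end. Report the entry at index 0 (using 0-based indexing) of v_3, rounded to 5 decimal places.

Pv0 = (7.000000, 8.000000); divide by 8.000000 → v1 = (0.875000, 1.000000)
Pv1 = (7.000000, 7.125000); divide by 7.125000 → v2 = (0.982456, 1.000000)
Pv2 = (7.000000, 7.877193); divide by 7.877193 → v3 = (0.888641, 1.000000)
Requested entry of v3: 399/449 = 0.88864

0.88864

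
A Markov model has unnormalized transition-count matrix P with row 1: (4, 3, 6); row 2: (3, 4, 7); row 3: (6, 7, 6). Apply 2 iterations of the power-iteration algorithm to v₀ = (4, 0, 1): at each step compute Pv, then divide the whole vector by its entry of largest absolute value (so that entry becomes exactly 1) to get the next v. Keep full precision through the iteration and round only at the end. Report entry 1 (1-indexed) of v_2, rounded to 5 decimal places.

0.73034

Pv0 = (22.000000, 19.000000, 30.000000); divide by 30.000000 → v1 = (0.733333, 0.633333, 1.000000)
Pv1 = (10.833333, 11.733333, 14.833333); divide by 14.833333 → v2 = (0.730337, 0.791011, 1.000000)
Requested entry of v2: 325/445 = 0.73034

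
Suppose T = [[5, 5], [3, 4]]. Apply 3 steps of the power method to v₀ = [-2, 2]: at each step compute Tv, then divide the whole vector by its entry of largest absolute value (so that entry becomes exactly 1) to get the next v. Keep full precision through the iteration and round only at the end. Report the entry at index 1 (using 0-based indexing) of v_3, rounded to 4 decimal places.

0.6889

Tv0 = (0.00000, 2.00000); divide by 2.00000 → v1 = (0.00000, 1.00000)
Tv1 = (5.00000, 4.00000); divide by 5.00000 → v2 = (1.00000, 0.80000)
Tv2 = (9.00000, 6.20000); divide by 9.00000 → v3 = (1.00000, 0.68889)
Requested entry of v3: 62/90 = 0.6889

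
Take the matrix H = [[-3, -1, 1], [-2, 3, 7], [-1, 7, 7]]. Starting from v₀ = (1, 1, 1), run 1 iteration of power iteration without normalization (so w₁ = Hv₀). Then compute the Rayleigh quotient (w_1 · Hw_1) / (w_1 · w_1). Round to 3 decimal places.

w1 = Hv₀ = ((-3)·1 + (-1)·1 + 1·1; (-2)·1 + 3·1 + 7·1; (-1)·1 + 7·1 + 7·1) = (-3, 8, 13)
Hw1 = (14, 121, 150)
w1·Hw1 = (-3)·14 + 8·121 + 13·150 = 2876; w1·w1 = (-3)·(-3) + 8·8 + 13·13 = 242
λ ≈ 2876/242 = 11.884

11.884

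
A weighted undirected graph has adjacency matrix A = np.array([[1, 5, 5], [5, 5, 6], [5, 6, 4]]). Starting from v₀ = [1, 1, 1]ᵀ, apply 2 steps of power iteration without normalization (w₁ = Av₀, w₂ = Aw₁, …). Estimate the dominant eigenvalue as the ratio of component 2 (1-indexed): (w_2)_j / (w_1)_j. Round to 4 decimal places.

w1 = Av₀ = (1·1 + 5·1 + 5·1; 5·1 + 5·1 + 6·1; 5·1 + 6·1 + 4·1) = (11, 16, 15)
w2 = Aw1 = (1·11 + 5·16 + 5·15; 5·11 + 5·16 + 6·15; 5·11 + 6·16 + 4·15) = (166, 225, 211)
Ratio at component: 225 / 16 = 14.0625

14.0625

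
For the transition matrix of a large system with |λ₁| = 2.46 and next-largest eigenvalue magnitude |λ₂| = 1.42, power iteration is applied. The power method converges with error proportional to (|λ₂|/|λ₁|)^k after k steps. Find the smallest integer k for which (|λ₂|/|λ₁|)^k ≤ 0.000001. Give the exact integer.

26

|λ₂/λ₁| = 1.42/2.46 = 0.57724
Need k ≥ ln(0.000001) / ln(0.57724) = -13.8155 / -0.5495 ≈ 25.142
Smallest integer k satisfying the bound: 26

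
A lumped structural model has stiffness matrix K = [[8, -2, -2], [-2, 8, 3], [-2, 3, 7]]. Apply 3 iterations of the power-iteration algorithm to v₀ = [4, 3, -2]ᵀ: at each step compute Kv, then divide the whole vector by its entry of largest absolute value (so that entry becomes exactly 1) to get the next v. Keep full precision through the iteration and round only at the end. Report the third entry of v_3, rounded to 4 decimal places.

Kv0 = (30.00000, 10.00000, -13.00000); divide by 30.00000 → v1 = (1.00000, 0.33333, -0.43333)
Kv1 = (8.20000, -0.63333, -4.03333); divide by 8.20000 → v2 = (1.00000, -0.07724, -0.49187)
Kv2 = (9.13821, -4.09350, -5.67480); divide by 9.13821 → v3 = (1.00000, -0.44795, -0.62100)
Requested entry of v3: -1396/2248 = -0.6210

-0.6210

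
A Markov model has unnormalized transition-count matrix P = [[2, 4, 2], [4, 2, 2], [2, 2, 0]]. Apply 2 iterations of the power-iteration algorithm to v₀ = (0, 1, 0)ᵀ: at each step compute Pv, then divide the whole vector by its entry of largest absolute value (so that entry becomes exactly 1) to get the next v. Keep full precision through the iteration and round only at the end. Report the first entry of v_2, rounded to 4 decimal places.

Pv0 = (4.00000, 2.00000, 2.00000); divide by 4.00000 → v1 = (1.00000, 0.50000, 0.50000)
Pv1 = (5.00000, 6.00000, 3.00000); divide by 6.00000 → v2 = (0.83333, 1.00000, 0.50000)
Requested entry of v2: 20/24 = 0.8333

0.8333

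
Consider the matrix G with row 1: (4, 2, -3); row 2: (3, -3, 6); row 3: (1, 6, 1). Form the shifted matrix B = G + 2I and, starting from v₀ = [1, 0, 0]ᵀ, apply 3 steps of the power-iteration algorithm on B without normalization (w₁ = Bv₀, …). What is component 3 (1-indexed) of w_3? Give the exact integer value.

246

B = G + 2I has rows (6, 2, -3); (3, -1, 6); (1, 6, 3)
w1 = Bv₀ = (6·1 + 2·0 + (-3)·0; 3·1 + (-1)·0 + 6·0; 1·1 + 6·0 + 3·0) = (6, 3, 1)
w2 = Bw1 = (6·6 + 2·3 + (-3)·1; 3·6 + (-1)·3 + 6·1; 1·6 + 6·3 + 3·1) = (39, 21, 27)
w3 = Bw2 = (195, 258, 246)
Requested component of w3: 246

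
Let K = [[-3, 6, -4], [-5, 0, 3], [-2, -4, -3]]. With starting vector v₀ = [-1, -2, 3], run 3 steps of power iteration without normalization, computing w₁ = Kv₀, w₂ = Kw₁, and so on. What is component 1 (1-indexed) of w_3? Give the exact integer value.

287

w1 = Kv₀ = (-21, 14, 1)
w2 = Kw1 = (143, 108, -17)
w3 = Kw2 = (287, -766, -667)
The requested component of w3 is 287.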